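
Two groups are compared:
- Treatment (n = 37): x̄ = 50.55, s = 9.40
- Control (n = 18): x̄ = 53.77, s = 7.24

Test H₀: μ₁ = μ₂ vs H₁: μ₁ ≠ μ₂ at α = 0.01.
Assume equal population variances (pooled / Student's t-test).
Student's two-sample t-test (equal variances):
H₀: μ₁ = μ₂
H₁: μ₁ ≠ μ₂
df = n₁ + n₂ - 2 = 53
Pooled variance s_p² = [(n₁-1)s₁² + (n₂-1)s₂²] / (n₁ + n₂ - 2) = [(36)(9.40²) + (17)(7.24²)] / 53 = 76.8313
SE = √(s_p²(1/n₁ + 1/n₂)) = √(76.8313 × (1/37 + 1/18)) = 2.5189
t = (x̄₁ - x̄₂) / SE = (50.55 - 53.77) / 2.5189 = -3.22 / 2.5189 = -1.278
p-value = 0.2067

Since p-value > α = 0.01, we fail to reject H₀.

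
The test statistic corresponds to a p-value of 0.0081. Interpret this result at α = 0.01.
Since p = 0.0081 < α = 0.01, reject H₀.
There is sufficient evidence to reject the null hypothesis; the result is statistically significant at the 0.01 level.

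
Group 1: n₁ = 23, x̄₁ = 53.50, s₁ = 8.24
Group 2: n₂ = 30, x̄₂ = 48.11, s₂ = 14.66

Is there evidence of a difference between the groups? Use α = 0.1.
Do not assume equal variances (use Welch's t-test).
Welch's two-sample t-test:
H₀: μ₁ = μ₂
H₁: μ₁ ≠ μ₂
s₁²/n₁ = 8.24²/23 = 2.9521,  s₂²/n₂ = 14.66²/30 = 7.1639
SE = √(s₁²/n₁ + s₂²/n₂) = √(2.9521 + 7.1639) = 3.1806
df (Welch-Satterthwaite) = (s₁²/n₁ + s₂²/n₂)² / [(s₁²/n₁)²/(n₁-1) + (s₂²/n₂)²/(n₂-1)] ≈ 47.25
t = (x̄₁ - x̄₂) / SE = (53.50 - 48.11) / 3.1806 = 5.39 / 3.1806 = 1.695
p-value = 0.0967

Since p-value < α = 0.1, we reject H₀.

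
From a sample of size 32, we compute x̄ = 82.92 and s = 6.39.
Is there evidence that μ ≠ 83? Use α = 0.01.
One-sample t-test:
H₀: μ = 83
H₁: μ ≠ 83
df = n - 1 = 31
t = (x̄ - μ₀) / (s/√n) = (82.92 - 83) / (6.39/√32) = -0.071
p-value = 0.9440

Since p-value > α = 0.01, we fail to reject H₀.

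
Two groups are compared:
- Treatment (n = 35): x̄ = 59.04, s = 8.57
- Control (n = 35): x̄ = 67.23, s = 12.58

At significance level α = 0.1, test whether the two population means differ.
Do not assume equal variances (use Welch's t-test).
Welch's two-sample t-test:
H₀: μ₁ = μ₂
H₁: μ₁ ≠ μ₂
s₁²/n₁ = 8.57²/35 = 2.0984,  s₂²/n₂ = 12.58²/35 = 4.5216
SE = √(s₁²/n₁ + s₂²/n₂) = √(2.0984 + 4.5216) = 2.5729
df (Welch-Satterthwaite) = (s₁²/n₁ + s₂²/n₂)² / [(s₁²/n₁)²/(n₁-1) + (s₂²/n₂)²/(n₂-1)] ≈ 59.97
t = (x̄₁ - x̄₂) / SE = (59.04 - 67.23) / 2.5729 = -8.19 / 2.5729 = -3.183
p-value = 0.0023

Since p-value < α = 0.1, we reject H₀.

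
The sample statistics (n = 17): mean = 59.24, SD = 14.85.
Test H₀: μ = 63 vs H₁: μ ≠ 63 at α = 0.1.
One-sample t-test:
H₀: μ = 63
H₁: μ ≠ 63
df = n - 1 = 16
t = (x̄ - μ₀) / (s/√n) = (59.24 - 63) / (14.85/√17) = -1.044
p-value = 0.3120

Since p-value > α = 0.1, we fail to reject H₀.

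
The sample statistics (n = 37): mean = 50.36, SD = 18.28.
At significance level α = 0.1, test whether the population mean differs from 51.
One-sample t-test:
H₀: μ = 51
H₁: μ ≠ 51
df = n - 1 = 36
t = (x̄ - μ₀) / (s/√n) = (50.36 - 51) / (18.28/√37) = -0.213
p-value = 0.8326

Since p-value > α = 0.1, we fail to reject H₀.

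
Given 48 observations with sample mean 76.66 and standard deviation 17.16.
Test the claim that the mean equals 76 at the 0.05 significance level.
One-sample t-test:
H₀: μ = 76
H₁: μ ≠ 76
df = n - 1 = 47
t = (x̄ - μ₀) / (s/√n) = (76.66 - 76) / (17.16/√48) = 0.266
p-value = 0.7910

Since p-value > α = 0.05, we fail to reject H₀.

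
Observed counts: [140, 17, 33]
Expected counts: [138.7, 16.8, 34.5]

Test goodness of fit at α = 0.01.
Chi-square goodness of fit test:
H₀: observed counts match expected distribution
H₁: observed counts differ from expected distribution
df = k - 1 = 2
χ² = Σ(O - E)²/E
   = (140 - 138.7)²/138.7 + (17 - 16.8)²/16.8 + (33 - 34.5)²/34.5
   = 0.012 + 0.002 + 0.065
   = 0.08
p-value = 0.9609

Since p-value > α = 0.01, we fail to reject H₀.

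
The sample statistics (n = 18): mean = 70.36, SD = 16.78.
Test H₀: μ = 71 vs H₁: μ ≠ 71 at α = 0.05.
One-sample t-test:
H₀: μ = 71
H₁: μ ≠ 71
df = n - 1 = 17
t = (x̄ - μ₀) / (s/√n) = (70.36 - 71) / (16.78/√18) = -0.162
p-value = 0.8734

Since p-value > α = 0.05, we fail to reject H₀.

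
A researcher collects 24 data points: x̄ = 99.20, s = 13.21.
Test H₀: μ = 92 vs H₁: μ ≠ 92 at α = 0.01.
One-sample t-test:
H₀: μ = 92
H₁: μ ≠ 92
df = n - 1 = 23
t = (x̄ - μ₀) / (s/√n) = (99.20 - 92) / (13.21/√24) = 2.670
p-value = 0.0137

Since p-value > α = 0.01, we fail to reject H₀.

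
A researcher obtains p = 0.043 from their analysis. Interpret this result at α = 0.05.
Since p = 0.043 < α = 0.05, reject H₀.
There is sufficient evidence to reject the null hypothesis; the result is statistically significant at the 0.05 level.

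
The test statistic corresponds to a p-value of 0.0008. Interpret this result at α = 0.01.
Since p = 0.0008 < α = 0.01, reject H₀.
There is sufficient evidence to reject the null hypothesis; the result is statistically significant at the 0.01 level.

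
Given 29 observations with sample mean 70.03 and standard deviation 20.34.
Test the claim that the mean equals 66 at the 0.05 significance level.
One-sample t-test:
H₀: μ = 66
H₁: μ ≠ 66
df = n - 1 = 28
t = (x̄ - μ₀) / (s/√n) = (70.03 - 66) / (20.34/√29) = 1.067
p-value = 0.2951

Since p-value > α = 0.05, we fail to reject H₀.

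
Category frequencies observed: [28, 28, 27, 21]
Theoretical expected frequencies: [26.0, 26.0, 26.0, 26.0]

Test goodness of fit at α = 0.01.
Chi-square goodness of fit test:
H₀: observed counts match expected distribution
H₁: observed counts differ from expected distribution
df = k - 1 = 3
χ² = Σ(O - E)²/E
   = (28 - 26.0)²/26.0 + (28 - 26.0)²/26.0 + (27 - 26.0)²/26.0 + (21 - 26.0)²/26.0
   = 0.154 + 0.154 + 0.038 + 0.962
   = 1.31
p-value = 0.7273

Since p-value > α = 0.01, we fail to reject H₀.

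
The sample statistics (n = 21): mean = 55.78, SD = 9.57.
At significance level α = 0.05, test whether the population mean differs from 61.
One-sample t-test:
H₀: μ = 61
H₁: μ ≠ 61
df = n - 1 = 20
t = (x̄ - μ₀) / (s/√n) = (55.78 - 61) / (9.57/√21) = -2.500
p-value = 0.0213

Since p-value < α = 0.05, we reject H₀.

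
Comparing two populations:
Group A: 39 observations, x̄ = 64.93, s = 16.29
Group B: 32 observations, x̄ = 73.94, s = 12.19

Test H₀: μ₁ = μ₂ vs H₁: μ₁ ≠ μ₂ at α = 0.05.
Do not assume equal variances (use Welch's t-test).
Welch's two-sample t-test:
H₀: μ₁ = μ₂
H₁: μ₁ ≠ μ₂
s₁²/n₁ = 16.29²/39 = 6.8042,  s₂²/n₂ = 12.19²/32 = 4.6436
SE = √(s₁²/n₁ + s₂²/n₂) = √(6.8042 + 4.6436) = 3.3835
df (Welch-Satterthwaite) = (s₁²/n₁ + s₂²/n₂)² / [(s₁²/n₁)²/(n₁-1) + (s₂²/n₂)²/(n₂-1)] ≈ 68.47
t = (x̄₁ - x̄₂) / SE = (64.93 - 73.94) / 3.3835 = -9.01 / 3.3835 = -2.663
p-value = 0.0096

Since p-value < α = 0.05, we reject H₀.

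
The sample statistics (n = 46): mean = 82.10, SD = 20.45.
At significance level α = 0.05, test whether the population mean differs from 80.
One-sample t-test:
H₀: μ = 80
H₁: μ ≠ 80
df = n - 1 = 45
t = (x̄ - μ₀) / (s/√n) = (82.10 - 80) / (20.45/√46) = 0.696
p-value = 0.4897

Since p-value > α = 0.05, we fail to reject H₀.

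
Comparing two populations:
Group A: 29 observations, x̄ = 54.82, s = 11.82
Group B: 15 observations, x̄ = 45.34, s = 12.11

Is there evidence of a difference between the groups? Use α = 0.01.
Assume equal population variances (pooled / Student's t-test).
Student's two-sample t-test (equal variances):
H₀: μ₁ = μ₂
H₁: μ₁ ≠ μ₂
df = n₁ + n₂ - 2 = 42
Pooled variance s_p² = [(n₁-1)s₁² + (n₂-1)s₂²] / (n₁ + n₂ - 2) = [(28)(11.82²) + (14)(12.11²)] / 42 = 142.0256
SE = √(s_p²(1/n₁ + 1/n₂)) = √(142.0256 × (1/29 + 1/15)) = 3.7902
t = (x̄₁ - x̄₂) / SE = (54.82 - 45.34) / 3.7902 = 9.48 / 3.7902 = 2.501
p-value = 0.0164

Since p-value > α = 0.01, we fail to reject H₀.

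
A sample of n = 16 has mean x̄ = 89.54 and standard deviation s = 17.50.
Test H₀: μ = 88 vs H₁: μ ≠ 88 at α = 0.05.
One-sample t-test:
H₀: μ = 88
H₁: μ ≠ 88
df = n - 1 = 15
t = (x̄ - μ₀) / (s/√n) = (89.54 - 88) / (17.50/√16) = 0.352
p-value = 0.7297

Since p-value > α = 0.05, we fail to reject H₀.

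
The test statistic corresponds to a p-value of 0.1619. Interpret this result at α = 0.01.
Since p = 0.1619 > α = 0.01, fail to reject H₀.
There is insufficient evidence to reject the null hypothesis; the result is not statistically significant at the 0.01 level.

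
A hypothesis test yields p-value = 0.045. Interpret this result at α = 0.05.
Since p = 0.045 < α = 0.05, reject H₀.
There is sufficient evidence to reject the null hypothesis; the result is statistically significant at the 0.05 level.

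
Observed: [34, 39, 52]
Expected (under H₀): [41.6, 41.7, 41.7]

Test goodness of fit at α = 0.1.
Chi-square goodness of fit test:
H₀: observed counts match expected distribution
H₁: observed counts differ from expected distribution
df = k - 1 = 2
χ² = Σ(O - E)²/E
   = (34 - 41.6)²/41.6 + (39 - 41.7)²/41.7 + (52 - 41.7)²/41.7
   = 1.388 + 0.175 + 2.544
   = 4.11
p-value = 0.1283

Since p-value > α = 0.1, we fail to reject H₀.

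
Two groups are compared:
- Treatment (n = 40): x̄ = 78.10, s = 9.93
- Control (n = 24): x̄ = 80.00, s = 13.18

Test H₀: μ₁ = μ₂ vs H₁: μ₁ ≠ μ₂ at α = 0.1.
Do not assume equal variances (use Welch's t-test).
Welch's two-sample t-test:
H₀: μ₁ = μ₂
H₁: μ₁ ≠ μ₂
s₁²/n₁ = 9.93²/40 = 2.4651,  s₂²/n₂ = 13.18²/24 = 7.2380
SE = √(s₁²/n₁ + s₂²/n₂) = √(2.4651 + 7.2380) = 3.1150
df (Welch-Satterthwaite) = (s₁²/n₁ + s₂²/n₂)² / [(s₁²/n₁)²/(n₁-1) + (s₂²/n₂)²/(n₂-1)] ≈ 38.69
t = (x̄₁ - x̄₂) / SE = (78.10 - 80.00) / 3.1150 = -1.90 / 3.1150 = -0.610
p-value = 0.5455

Since p-value > α = 0.1, we fail to reject H₀.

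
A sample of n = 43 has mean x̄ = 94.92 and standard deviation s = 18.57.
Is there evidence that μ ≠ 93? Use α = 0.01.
One-sample t-test:
H₀: μ = 93
H₁: μ ≠ 93
df = n - 1 = 42
t = (x̄ - μ₀) / (s/√n) = (94.92 - 93) / (18.57/√43) = 0.678
p-value = 0.5015

Since p-value > α = 0.01, we fail to reject H₀.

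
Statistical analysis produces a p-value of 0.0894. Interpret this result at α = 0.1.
Since p = 0.0894 < α = 0.1, reject H₀.
There is sufficient evidence to reject the null hypothesis; the result is statistically significant at the 0.1 level.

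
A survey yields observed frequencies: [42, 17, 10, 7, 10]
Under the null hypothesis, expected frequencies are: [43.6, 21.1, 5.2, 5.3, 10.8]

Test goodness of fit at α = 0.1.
Chi-square goodness of fit test:
H₀: observed counts match expected distribution
H₁: observed counts differ from expected distribution
df = k - 1 = 4
χ² = Σ(O - E)²/E
   = (42 - 43.6)²/43.6 + (17 - 21.1)²/21.1 + (10 - 5.2)²/5.2 + (7 - 5.3)²/5.3 + (10 - 10.8)²/10.8
   = 0.059 + 0.797 + 4.431 + 0.545 + 0.059
   = 5.89
p-value = 0.2075

Since p-value > α = 0.1, we fail to reject H₀.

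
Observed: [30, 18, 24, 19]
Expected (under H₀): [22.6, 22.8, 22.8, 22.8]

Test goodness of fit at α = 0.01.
Chi-square goodness of fit test:
H₀: observed counts match expected distribution
H₁: observed counts differ from expected distribution
df = k - 1 = 3
χ² = Σ(O - E)²/E
   = (30 - 22.6)²/22.6 + (18 - 22.8)²/22.8 + (24 - 22.8)²/22.8 + (19 - 22.8)²/22.8
   = 2.423 + 1.011 + 0.063 + 0.633
   = 4.13
p-value = 0.2478

Since p-value > α = 0.01, we fail to reject H₀.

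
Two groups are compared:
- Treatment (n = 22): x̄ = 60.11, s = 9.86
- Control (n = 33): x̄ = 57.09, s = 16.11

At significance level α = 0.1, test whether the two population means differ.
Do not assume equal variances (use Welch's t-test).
Welch's two-sample t-test:
H₀: μ₁ = μ₂
H₁: μ₁ ≠ μ₂
s₁²/n₁ = 9.86²/22 = 4.4191,  s₂²/n₂ = 16.11²/33 = 7.8646
SE = √(s₁²/n₁ + s₂²/n₂) = √(4.4191 + 7.8646) = 3.5048
df (Welch-Satterthwaite) = (s₁²/n₁ + s₂²/n₂)² / [(s₁²/n₁)²/(n₁-1) + (s₂²/n₂)²/(n₂-1)] ≈ 52.71
t = (x̄₁ - x̄₂) / SE = (60.11 - 57.09) / 3.5048 = 3.02 / 3.5048 = 0.862
p-value = 0.3928

Since p-value > α = 0.1, we fail to reject H₀.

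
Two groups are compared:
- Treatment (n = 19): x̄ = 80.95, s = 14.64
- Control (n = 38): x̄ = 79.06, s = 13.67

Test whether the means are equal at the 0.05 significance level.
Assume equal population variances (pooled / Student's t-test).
Student's two-sample t-test (equal variances):
H₀: μ₁ = μ₂
H₁: μ₁ ≠ μ₂
df = n₁ + n₂ - 2 = 55
Pooled variance s_p² = [(n₁-1)s₁² + (n₂-1)s₂²] / (n₁ + n₂ - 2) = [(18)(14.64²) + (37)(13.67²)] / 55 = 195.8560
SE = √(s_p²(1/n₁ + 1/n₂)) = √(195.8560 × (1/19 + 1/38)) = 3.9322
t = (x̄₁ - x̄₂) / SE = (80.95 - 79.06) / 3.9322 = 1.89 / 3.9322 = 0.481
p-value = 0.6327

Since p-value > α = 0.05, we fail to reject H₀.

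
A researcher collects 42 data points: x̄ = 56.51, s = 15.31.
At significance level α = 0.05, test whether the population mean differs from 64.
One-sample t-test:
H₀: μ = 64
H₁: μ ≠ 64
df = n - 1 = 41
t = (x̄ - μ₀) / (s/√n) = (56.51 - 64) / (15.31/√42) = -3.171
p-value = 0.0029

Since p-value < α = 0.05, we reject H₀.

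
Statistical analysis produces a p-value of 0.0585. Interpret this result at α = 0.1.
Since p = 0.0585 < α = 0.1, reject H₀.
There is sufficient evidence to reject the null hypothesis; the result is statistically significant at the 0.1 level.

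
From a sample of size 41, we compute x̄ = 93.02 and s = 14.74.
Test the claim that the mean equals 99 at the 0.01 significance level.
One-sample t-test:
H₀: μ = 99
H₁: μ ≠ 99
df = n - 1 = 40
t = (x̄ - μ₀) / (s/√n) = (93.02 - 99) / (14.74/√41) = -2.598
p-value = 0.0131

Since p-value > α = 0.01, we fail to reject H₀.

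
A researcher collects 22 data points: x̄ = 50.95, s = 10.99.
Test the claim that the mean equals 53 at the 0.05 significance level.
One-sample t-test:
H₀: μ = 53
H₁: μ ≠ 53
df = n - 1 = 21
t = (x̄ - μ₀) / (s/√n) = (50.95 - 53) / (10.99/√22) = -0.875
p-value = 0.3915

Since p-value > α = 0.05, we fail to reject H₀.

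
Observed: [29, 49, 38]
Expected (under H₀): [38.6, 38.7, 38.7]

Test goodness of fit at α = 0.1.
Chi-square goodness of fit test:
H₀: observed counts match expected distribution
H₁: observed counts differ from expected distribution
df = k - 1 = 2
χ² = Σ(O - E)²/E
   = (29 - 38.6)²/38.6 + (49 - 38.7)²/38.7 + (38 - 38.7)²/38.7
   = 2.388 + 2.741 + 0.013
   = 5.14
p-value = 0.0765

Since p-value < α = 0.1, we reject H₀.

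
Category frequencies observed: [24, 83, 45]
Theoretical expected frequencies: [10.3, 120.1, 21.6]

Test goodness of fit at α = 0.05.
Chi-square goodness of fit test:
H₀: observed counts match expected distribution
H₁: observed counts differ from expected distribution
df = k - 1 = 2
χ² = Σ(O - E)²/E
   = (24 - 10.3)²/10.3 + (83 - 120.1)²/120.1 + (45 - 21.6)²/21.6
   = 18.222 + 11.461 + 25.350
   = 55.03
p-value < 0.0001

Since p-value < α = 0.05, we reject H₀.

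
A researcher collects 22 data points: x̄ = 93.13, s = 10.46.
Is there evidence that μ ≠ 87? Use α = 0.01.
One-sample t-test:
H₀: μ = 87
H₁: μ ≠ 87
df = n - 1 = 21
t = (x̄ - μ₀) / (s/√n) = (93.13 - 87) / (10.46/√22) = 2.749
p-value = 0.0120

Since p-value > α = 0.01, we fail to reject H₀.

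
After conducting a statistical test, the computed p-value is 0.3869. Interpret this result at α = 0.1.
Since p = 0.3869 > α = 0.1, fail to reject H₀.
There is insufficient evidence to reject the null hypothesis; the result is not statistically significant at the 0.1 level.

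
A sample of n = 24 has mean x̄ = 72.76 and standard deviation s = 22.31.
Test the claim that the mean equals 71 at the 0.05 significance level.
One-sample t-test:
H₀: μ = 71
H₁: μ ≠ 71
df = n - 1 = 23
t = (x̄ - μ₀) / (s/√n) = (72.76 - 71) / (22.31/√24) = 0.386
p-value = 0.7027

Since p-value > α = 0.05, we fail to reject H₀.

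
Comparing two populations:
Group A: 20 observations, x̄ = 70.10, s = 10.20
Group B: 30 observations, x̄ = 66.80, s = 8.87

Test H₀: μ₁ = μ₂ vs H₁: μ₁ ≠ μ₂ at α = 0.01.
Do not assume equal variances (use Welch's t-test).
Welch's two-sample t-test:
H₀: μ₁ = μ₂
H₁: μ₁ ≠ μ₂
s₁²/n₁ = 10.20²/20 = 5.2020,  s₂²/n₂ = 8.87²/30 = 2.6226
SE = √(s₁²/n₁ + s₂²/n₂) = √(5.2020 + 2.6226) = 2.7972
df (Welch-Satterthwaite) = (s₁²/n₁ + s₂²/n₂)² / [(s₁²/n₁)²/(n₁-1) + (s₂²/n₂)²/(n₂-1)] ≈ 36.85
t = (x̄₁ - x̄₂) / SE = (70.10 - 66.80) / 2.7972 = 3.30 / 2.7972 = 1.180
p-value = 0.2457

Since p-value > α = 0.01, we fail to reject H₀.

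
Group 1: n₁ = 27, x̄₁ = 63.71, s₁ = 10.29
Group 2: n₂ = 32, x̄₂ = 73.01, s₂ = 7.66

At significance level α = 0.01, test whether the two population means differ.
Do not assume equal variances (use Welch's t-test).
Welch's two-sample t-test:
H₀: μ₁ = μ₂
H₁: μ₁ ≠ μ₂
s₁²/n₁ = 10.29²/27 = 3.9216,  s₂²/n₂ = 7.66²/32 = 1.8336
SE = √(s₁²/n₁ + s₂²/n₂) = √(3.9216 + 1.8336) = 2.3990
df (Welch-Satterthwaite) = (s₁²/n₁ + s₂²/n₂)² / [(s₁²/n₁)²/(n₁-1) + (s₂²/n₂)²/(n₂-1)] ≈ 47.32
t = (x̄₁ - x̄₂) / SE = (63.71 - 73.01) / 2.3990 = -9.30 / 2.3990 = -3.877
p-value = 0.0003

Since p-value < α = 0.01, we reject H₀.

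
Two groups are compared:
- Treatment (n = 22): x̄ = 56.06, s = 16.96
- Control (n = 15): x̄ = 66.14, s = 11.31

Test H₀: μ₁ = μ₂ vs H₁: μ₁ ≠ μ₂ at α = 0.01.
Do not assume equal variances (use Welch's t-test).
Welch's two-sample t-test:
H₀: μ₁ = μ₂
H₁: μ₁ ≠ μ₂
s₁²/n₁ = 16.96²/22 = 13.0746,  s₂²/n₂ = 11.31²/15 = 8.5277
SE = √(s₁²/n₁ + s₂²/n₂) = √(13.0746 + 8.5277) = 4.6478
df (Welch-Satterthwaite) = (s₁²/n₁ + s₂²/n₂)² / [(s₁²/n₁)²/(n₁-1) + (s₂²/n₂)²/(n₂-1)] ≈ 35.00
t = (x̄₁ - x̄₂) / SE = (56.06 - 66.14) / 4.6478 = -10.08 / 4.6478 = -2.169
p-value = 0.0370

Since p-value > α = 0.01, we fail to reject H₀.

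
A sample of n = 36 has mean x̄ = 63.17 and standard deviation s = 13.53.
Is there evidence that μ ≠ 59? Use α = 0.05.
One-sample t-test:
H₀: μ = 59
H₁: μ ≠ 59
df = n - 1 = 35
t = (x̄ - μ₀) / (s/√n) = (63.17 - 59) / (13.53/√36) = 1.849
p-value = 0.0729

Since p-value > α = 0.05, we fail to reject H₀.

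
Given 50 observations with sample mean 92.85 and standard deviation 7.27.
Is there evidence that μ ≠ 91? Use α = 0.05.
One-sample t-test:
H₀: μ = 91
H₁: μ ≠ 91
df = n - 1 = 49
t = (x̄ - μ₀) / (s/√n) = (92.85 - 91) / (7.27/√50) = 1.799
p-value = 0.0781

Since p-value > α = 0.05, we fail to reject H₀.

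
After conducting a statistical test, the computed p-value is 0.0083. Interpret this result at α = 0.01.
Since p = 0.0083 < α = 0.01, reject H₀.
There is sufficient evidence to reject the null hypothesis; the result is statistically significant at the 0.01 level.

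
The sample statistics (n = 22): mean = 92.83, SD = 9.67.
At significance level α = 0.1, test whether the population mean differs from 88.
One-sample t-test:
H₀: μ = 88
H₁: μ ≠ 88
df = n - 1 = 21
t = (x̄ - μ₀) / (s/√n) = (92.83 - 88) / (9.67/√22) = 2.343
p-value = 0.0291

Since p-value < α = 0.1, we reject H₀.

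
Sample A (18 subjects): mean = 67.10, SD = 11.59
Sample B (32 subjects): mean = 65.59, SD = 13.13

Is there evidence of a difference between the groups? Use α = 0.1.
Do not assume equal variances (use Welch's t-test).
Welch's two-sample t-test:
H₀: μ₁ = μ₂
H₁: μ₁ ≠ μ₂
s₁²/n₁ = 11.59²/18 = 7.4627,  s₂²/n₂ = 13.13²/32 = 5.3874
SE = √(s₁²/n₁ + s₂²/n₂) = √(7.4627 + 5.3874) = 3.5847
df (Welch-Satterthwaite) = (s₁²/n₁ + s₂²/n₂)² / [(s₁²/n₁)²/(n₁-1) + (s₂²/n₂)²/(n₂-1)] ≈ 39.20
t = (x̄₁ - x̄₂) / SE = (67.10 - 65.59) / 3.5847 = 1.51 / 3.5847 = 0.421
p-value = 0.6759

Since p-value > α = 0.1, we fail to reject H₀.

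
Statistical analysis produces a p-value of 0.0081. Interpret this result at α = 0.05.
Since p = 0.0081 < α = 0.05, reject H₀.
There is sufficient evidence to reject the null hypothesis; the result is statistically significant at the 0.05 level.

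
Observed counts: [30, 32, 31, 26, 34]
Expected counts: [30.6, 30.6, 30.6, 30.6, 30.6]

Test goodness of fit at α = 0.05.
Chi-square goodness of fit test:
H₀: observed counts match expected distribution
H₁: observed counts differ from expected distribution
df = k - 1 = 4
χ² = Σ(O - E)²/E
   = (30 - 30.6)²/30.6 + (32 - 30.6)²/30.6 + (31 - 30.6)²/30.6 + (26 - 30.6)²/30.6 + (34 - 30.6)²/30.6
   = 0.012 + 0.064 + 0.005 + 0.692 + 0.378
   = 1.15
p-value = 0.8862

Since p-value > α = 0.05, we fail to reject H₀.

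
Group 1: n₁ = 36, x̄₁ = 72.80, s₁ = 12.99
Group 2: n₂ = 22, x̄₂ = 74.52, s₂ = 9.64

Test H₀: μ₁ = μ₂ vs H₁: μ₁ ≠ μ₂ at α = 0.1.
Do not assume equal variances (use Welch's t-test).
Welch's two-sample t-test:
H₀: μ₁ = μ₂
H₁: μ₁ ≠ μ₂
s₁²/n₁ = 12.99²/36 = 4.6872,  s₂²/n₂ = 9.64²/22 = 4.2241
SE = √(s₁²/n₁ + s₂²/n₂) = √(4.6872 + 4.2241) = 2.9852
df (Welch-Satterthwaite) = (s₁²/n₁ + s₂²/n₂)² / [(s₁²/n₁)²/(n₁-1) + (s₂²/n₂)²/(n₂-1)] ≈ 53.75
t = (x̄₁ - x̄₂) / SE = (72.80 - 74.52) / 2.9852 = -1.72 / 2.9852 = -0.576
p-value = 0.5669

Since p-value > α = 0.1, we fail to reject H₀.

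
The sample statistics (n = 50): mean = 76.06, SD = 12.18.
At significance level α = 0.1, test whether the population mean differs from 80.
One-sample t-test:
H₀: μ = 80
H₁: μ ≠ 80
df = n - 1 = 49
t = (x̄ - μ₀) / (s/√n) = (76.06 - 80) / (12.18/√50) = -2.287
p-value = 0.0265

Since p-value < α = 0.1, we reject H₀.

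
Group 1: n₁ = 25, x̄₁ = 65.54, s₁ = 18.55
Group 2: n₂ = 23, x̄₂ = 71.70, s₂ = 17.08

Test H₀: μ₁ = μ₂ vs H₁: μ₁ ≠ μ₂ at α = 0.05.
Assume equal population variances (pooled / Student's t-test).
Student's two-sample t-test (equal variances):
H₀: μ₁ = μ₂
H₁: μ₁ ≠ μ₂
df = n₁ + n₂ - 2 = 46
Pooled variance s_p² = [(n₁-1)s₁² + (n₂-1)s₂²] / (n₁ + n₂ - 2) = [(24)(18.55²) + (22)(17.08²)] / 46 = 319.0531
SE = √(s_p²(1/n₁ + 1/n₂)) = √(319.0531 × (1/25 + 1/23)) = 5.1608
t = (x̄₁ - x̄₂) / SE = (65.54 - 71.70) / 5.1608 = -6.16 / 5.1608 = -1.194
p-value = 0.2388

Since p-value > α = 0.05, we fail to reject H₀.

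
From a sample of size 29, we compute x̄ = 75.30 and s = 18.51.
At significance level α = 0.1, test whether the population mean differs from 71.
One-sample t-test:
H₀: μ = 71
H₁: μ ≠ 71
df = n - 1 = 28
t = (x̄ - μ₀) / (s/√n) = (75.30 - 71) / (18.51/√29) = 1.251
p-value = 0.2213

Since p-value > α = 0.1, we fail to reject H₀.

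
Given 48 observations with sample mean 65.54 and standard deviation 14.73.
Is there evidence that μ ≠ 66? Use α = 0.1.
One-sample t-test:
H₀: μ = 66
H₁: μ ≠ 66
df = n - 1 = 47
t = (x̄ - μ₀) / (s/√n) = (65.54 - 66) / (14.73/√48) = -0.216
p-value = 0.8296

Since p-value > α = 0.1, we fail to reject H₀.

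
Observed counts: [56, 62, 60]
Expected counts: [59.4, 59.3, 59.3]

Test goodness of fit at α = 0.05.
Chi-square goodness of fit test:
H₀: observed counts match expected distribution
H₁: observed counts differ from expected distribution
df = k - 1 = 2
χ² = Σ(O - E)²/E
   = (56 - 59.4)²/59.4 + (62 - 59.3)²/59.3 + (60 - 59.3)²/59.3
   = 0.195 + 0.123 + 0.008
   = 0.33
p-value = 0.8497

Since p-value > α = 0.05, we fail to reject H₀.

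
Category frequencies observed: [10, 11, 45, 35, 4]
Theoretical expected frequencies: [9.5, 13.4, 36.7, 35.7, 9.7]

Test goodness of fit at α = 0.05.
Chi-square goodness of fit test:
H₀: observed counts match expected distribution
H₁: observed counts differ from expected distribution
df = k - 1 = 4
χ² = Σ(O - E)²/E
   = (10 - 9.5)²/9.5 + (11 - 13.4)²/13.4 + (45 - 36.7)²/36.7 + (35 - 35.7)²/35.7 + (4 - 9.7)²/9.7
   = 0.026 + 0.430 + 1.877 + 0.014 + 3.349
   = 5.70
p-value = 0.2230

Since p-value > α = 0.05, we fail to reject H₀.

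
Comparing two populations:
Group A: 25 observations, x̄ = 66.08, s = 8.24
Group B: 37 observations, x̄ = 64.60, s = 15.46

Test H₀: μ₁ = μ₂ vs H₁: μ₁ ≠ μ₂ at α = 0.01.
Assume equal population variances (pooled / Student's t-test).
Student's two-sample t-test (equal variances):
H₀: μ₁ = μ₂
H₁: μ₁ ≠ μ₂
df = n₁ + n₂ - 2 = 60
Pooled variance s_p² = [(n₁-1)s₁² + (n₂-1)s₂²] / (n₁ + n₂ - 2) = [(24)(8.24²) + (36)(15.46²)] / 60 = 170.5660
SE = √(s_p²(1/n₁ + 1/n₂)) = √(170.5660 × (1/25 + 1/37)) = 3.3812
t = (x̄₁ - x̄₂) / SE = (66.08 - 64.60) / 3.3812 = 1.48 / 3.3812 = 0.438
p-value = 0.6632

Since p-value > α = 0.01, we fail to reject H₀.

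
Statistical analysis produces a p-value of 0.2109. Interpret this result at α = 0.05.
Since p = 0.2109 > α = 0.05, fail to reject H₀.
There is insufficient evidence to reject the null hypothesis; the result is not statistically significant at the 0.05 level.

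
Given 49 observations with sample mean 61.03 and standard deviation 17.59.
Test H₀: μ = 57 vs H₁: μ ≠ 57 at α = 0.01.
One-sample t-test:
H₀: μ = 57
H₁: μ ≠ 57
df = n - 1 = 48
t = (x̄ - μ₀) / (s/√n) = (61.03 - 57) / (17.59/√49) = 1.604
p-value = 0.1153

Since p-value > α = 0.01, we fail to reject H₀.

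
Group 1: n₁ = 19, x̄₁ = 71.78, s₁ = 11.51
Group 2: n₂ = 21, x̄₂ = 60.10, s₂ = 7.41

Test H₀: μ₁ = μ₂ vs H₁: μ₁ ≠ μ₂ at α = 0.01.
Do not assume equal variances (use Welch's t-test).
Welch's two-sample t-test:
H₀: μ₁ = μ₂
H₁: μ₁ ≠ μ₂
s₁²/n₁ = 11.51²/19 = 6.9726,  s₂²/n₂ = 7.41²/21 = 2.6147
SE = √(s₁²/n₁ + s₂²/n₂) = √(6.9726 + 2.6147) = 3.0963
df (Welch-Satterthwaite) = (s₁²/n₁ + s₂²/n₂)² / [(s₁²/n₁)²/(n₁-1) + (s₂²/n₂)²/(n₂-1)] ≈ 30.21
t = (x̄₁ - x̄₂) / SE = (71.78 - 60.10) / 3.0963 = 11.68 / 3.0963 = 3.772
p-value = 0.0007

Since p-value < α = 0.01, we reject H₀.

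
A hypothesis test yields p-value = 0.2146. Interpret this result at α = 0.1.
Since p = 0.2146 > α = 0.1, fail to reject H₀.
There is insufficient evidence to reject the null hypothesis; the result is not statistically significant at the 0.1 level.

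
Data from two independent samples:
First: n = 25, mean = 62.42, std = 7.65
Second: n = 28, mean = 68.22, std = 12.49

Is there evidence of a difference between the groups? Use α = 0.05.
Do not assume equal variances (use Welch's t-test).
Welch's two-sample t-test:
H₀: μ₁ = μ₂
H₁: μ₁ ≠ μ₂
s₁²/n₁ = 7.65²/25 = 2.3409,  s₂²/n₂ = 12.49²/28 = 5.5714
SE = √(s₁²/n₁ + s₂²/n₂) = √(2.3409 + 5.5714) = 2.8129
df (Welch-Satterthwaite) = (s₁²/n₁ + s₂²/n₂)² / [(s₁²/n₁)²/(n₁-1) + (s₂²/n₂)²/(n₂-1)] ≈ 45.43
t = (x̄₁ - x̄₂) / SE = (62.42 - 68.22) / 2.8129 = -5.80 / 2.8129 = -2.062
p-value = 0.0450

Since p-value < α = 0.05, we reject H₀.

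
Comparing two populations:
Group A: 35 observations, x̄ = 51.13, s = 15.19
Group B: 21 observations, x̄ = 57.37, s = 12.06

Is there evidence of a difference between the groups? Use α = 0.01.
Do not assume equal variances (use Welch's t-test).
Welch's two-sample t-test:
H₀: μ₁ = μ₂
H₁: μ₁ ≠ μ₂
s₁²/n₁ = 15.19²/35 = 6.5925,  s₂²/n₂ = 12.06²/21 = 6.9259
SE = √(s₁²/n₁ + s₂²/n₂) = √(6.5925 + 6.9259) = 3.6767
df (Welch-Satterthwaite) = (s₁²/n₁ + s₂²/n₂)² / [(s₁²/n₁)²/(n₁-1) + (s₂²/n₂)²/(n₂-1)] ≈ 49.70
t = (x̄₁ - x̄₂) / SE = (51.13 - 57.37) / 3.6767 = -6.24 / 3.6767 = -1.697
p-value = 0.0959

Since p-value > α = 0.01, we fail to reject H₀.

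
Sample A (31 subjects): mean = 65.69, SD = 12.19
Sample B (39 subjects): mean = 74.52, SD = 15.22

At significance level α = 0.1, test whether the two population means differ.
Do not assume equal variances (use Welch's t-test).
Welch's two-sample t-test:
H₀: μ₁ = μ₂
H₁: μ₁ ≠ μ₂
s₁²/n₁ = 12.19²/31 = 4.7934,  s₂²/n₂ = 15.22²/39 = 5.9397
SE = √(s₁²/n₁ + s₂²/n₂) = √(4.7934 + 5.9397) = 3.2761
df (Welch-Satterthwaite) = (s₁²/n₁ + s₂²/n₂)² / [(s₁²/n₁)²/(n₁-1) + (s₂²/n₂)²/(n₂-1)] ≈ 67.99
t = (x̄₁ - x̄₂) / SE = (65.69 - 74.52) / 3.2761 = -8.83 / 3.2761 = -2.695
p-value = 0.0089

Since p-value < α = 0.1, we reject H₀.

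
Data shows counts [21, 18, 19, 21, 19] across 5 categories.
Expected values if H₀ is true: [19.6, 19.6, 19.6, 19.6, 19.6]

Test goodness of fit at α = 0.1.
Chi-square goodness of fit test:
H₀: observed counts match expected distribution
H₁: observed counts differ from expected distribution
df = k - 1 = 4
χ² = Σ(O - E)²/E
   = (21 - 19.6)²/19.6 + (18 - 19.6)²/19.6 + (19 - 19.6)²/19.6 + (21 - 19.6)²/19.6 + (19 - 19.6)²/19.6
   = 0.100 + 0.131 + 0.018 + 0.100 + 0.018
   = 0.37
p-value = 0.9851

Since p-value > α = 0.1, we fail to reject H₀.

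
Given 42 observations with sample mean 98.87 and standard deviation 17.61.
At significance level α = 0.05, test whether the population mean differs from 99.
One-sample t-test:
H₀: μ = 99
H₁: μ ≠ 99
df = n - 1 = 41
t = (x̄ - μ₀) / (s/√n) = (98.87 - 99) / (17.61/√42) = -0.048
p-value = 0.9621

Since p-value > α = 0.05, we fail to reject H₀.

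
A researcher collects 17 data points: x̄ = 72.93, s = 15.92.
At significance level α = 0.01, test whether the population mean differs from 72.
One-sample t-test:
H₀: μ = 72
H₁: μ ≠ 72
df = n - 1 = 16
t = (x̄ - μ₀) / (s/√n) = (72.93 - 72) / (15.92/√17) = 0.241
p-value = 0.8127

Since p-value > α = 0.01, we fail to reject H₀.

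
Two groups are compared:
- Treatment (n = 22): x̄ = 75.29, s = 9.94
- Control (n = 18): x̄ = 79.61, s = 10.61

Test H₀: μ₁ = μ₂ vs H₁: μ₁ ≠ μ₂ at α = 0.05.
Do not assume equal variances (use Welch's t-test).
Welch's two-sample t-test:
H₀: μ₁ = μ₂
H₁: μ₁ ≠ μ₂
s₁²/n₁ = 9.94²/22 = 4.4911,  s₂²/n₂ = 10.61²/18 = 6.2540
SE = √(s₁²/n₁ + s₂²/n₂) = √(4.4911 + 6.2540) = 3.2780
df (Welch-Satterthwaite) = (s₁²/n₁ + s₂²/n₂)² / [(s₁²/n₁)²/(n₁-1) + (s₂²/n₂)²/(n₂-1)] ≈ 35.40
t = (x̄₁ - x̄₂) / SE = (75.29 - 79.61) / 3.2780 = -4.32 / 3.2780 = -1.318
p-value = 0.1960

Since p-value > α = 0.05, we fail to reject H₀.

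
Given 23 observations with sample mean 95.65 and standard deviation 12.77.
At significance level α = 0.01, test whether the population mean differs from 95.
One-sample t-test:
H₀: μ = 95
H₁: μ ≠ 95
df = n - 1 = 22
t = (x̄ - μ₀) / (s/√n) = (95.65 - 95) / (12.77/√23) = 0.244
p-value = 0.8094

Since p-value > α = 0.01, we fail to reject H₀.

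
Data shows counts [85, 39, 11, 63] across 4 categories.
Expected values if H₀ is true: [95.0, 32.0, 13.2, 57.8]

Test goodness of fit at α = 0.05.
Chi-square goodness of fit test:
H₀: observed counts match expected distribution
H₁: observed counts differ from expected distribution
df = k - 1 = 3
χ² = Σ(O - E)²/E
   = (85 - 95.0)²/95.0 + (39 - 32.0)²/32.0 + (11 - 13.2)²/13.2 + (63 - 57.8)²/57.8
   = 1.053 + 1.531 + 0.367 + 0.468
   = 3.42
p-value = 0.3315

Since p-value > α = 0.05, we fail to reject H₀.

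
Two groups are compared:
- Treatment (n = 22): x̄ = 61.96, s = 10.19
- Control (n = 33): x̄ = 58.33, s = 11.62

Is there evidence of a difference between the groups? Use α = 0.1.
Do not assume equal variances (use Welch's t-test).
Welch's two-sample t-test:
H₀: μ₁ = μ₂
H₁: μ₁ ≠ μ₂
s₁²/n₁ = 10.19²/22 = 4.7198,  s₂²/n₂ = 11.62²/33 = 4.0916
SE = √(s₁²/n₁ + s₂²/n₂) = √(4.7198 + 4.0916) = 2.9684
df (Welch-Satterthwaite) = (s₁²/n₁ + s₂²/n₂)² / [(s₁²/n₁)²/(n₁-1) + (s₂²/n₂)²/(n₂-1)] ≈ 49.02
t = (x̄₁ - x̄₂) / SE = (61.96 - 58.33) / 2.9684 = 3.63 / 2.9684 = 1.223
p-value = 0.2272

Since p-value > α = 0.1, we fail to reject H₀.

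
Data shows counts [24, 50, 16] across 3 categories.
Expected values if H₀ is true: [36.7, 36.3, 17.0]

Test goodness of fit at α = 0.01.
Chi-square goodness of fit test:
H₀: observed counts match expected distribution
H₁: observed counts differ from expected distribution
df = k - 1 = 2
χ² = Σ(O - E)²/E
   = (24 - 36.7)²/36.7 + (50 - 36.3)²/36.3 + (16 - 17.0)²/17.0
   = 4.395 + 5.171 + 0.059
   = 9.62
p-value = 0.0081

Since p-value < α = 0.01, we reject H₀.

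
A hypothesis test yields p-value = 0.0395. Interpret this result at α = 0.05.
Since p = 0.0395 < α = 0.05, reject H₀.
There is sufficient evidence to reject the null hypothesis; the result is statistically significant at the 0.05 level.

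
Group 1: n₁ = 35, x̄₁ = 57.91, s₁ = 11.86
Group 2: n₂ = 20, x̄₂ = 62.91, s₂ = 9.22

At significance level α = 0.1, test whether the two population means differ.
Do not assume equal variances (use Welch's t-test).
Welch's two-sample t-test:
H₀: μ₁ = μ₂
H₁: μ₁ ≠ μ₂
s₁²/n₁ = 11.86²/35 = 4.0188,  s₂²/n₂ = 9.22²/20 = 4.2504
SE = √(s₁²/n₁ + s₂²/n₂) = √(4.0188 + 4.2504) = 2.8756
df (Welch-Satterthwaite) = (s₁²/n₁ + s₂²/n₂)² / [(s₁²/n₁)²/(n₁-1) + (s₂²/n₂)²/(n₂-1)] ≈ 47.96
t = (x̄₁ - x̄₂) / SE = (57.91 - 62.91) / 2.8756 = -5.00 / 2.8756 = -1.739
p-value = 0.0885

Since p-value < α = 0.1, we reject H₀.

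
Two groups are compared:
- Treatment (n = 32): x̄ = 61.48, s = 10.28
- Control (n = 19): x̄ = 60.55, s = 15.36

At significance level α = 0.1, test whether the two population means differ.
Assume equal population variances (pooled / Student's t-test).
Student's two-sample t-test (equal variances):
H₀: μ₁ = μ₂
H₁: μ₁ ≠ μ₂
df = n₁ + n₂ - 2 = 49
Pooled variance s_p² = [(n₁-1)s₁² + (n₂-1)s₂²] / (n₁ + n₂ - 2) = [(31)(10.28²) + (18)(15.36²)] / 49 = 153.5258
SE = √(s_p²(1/n₁ + 1/n₂)) = √(153.5258 × (1/32 + 1/19)) = 3.5886
t = (x̄₁ - x̄₂) / SE = (61.48 - 60.55) / 3.5886 = 0.93 / 3.5886 = 0.259
p-value = 0.7966

Since p-value > α = 0.1, we fail to reject H₀.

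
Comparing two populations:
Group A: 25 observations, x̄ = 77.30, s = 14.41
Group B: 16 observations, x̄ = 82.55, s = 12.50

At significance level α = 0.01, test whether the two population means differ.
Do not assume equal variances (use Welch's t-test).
Welch's two-sample t-test:
H₀: μ₁ = μ₂
H₁: μ₁ ≠ μ₂
s₁²/n₁ = 14.41²/25 = 8.3059,  s₂²/n₂ = 12.50²/16 = 9.7656
SE = √(s₁²/n₁ + s₂²/n₂) = √(8.3059 + 9.7656) = 4.2511
df (Welch-Satterthwaite) = (s₁²/n₁ + s₂²/n₂)² / [(s₁²/n₁)²/(n₁-1) + (s₂²/n₂)²/(n₂-1)] ≈ 35.37
t = (x̄₁ - x̄₂) / SE = (77.30 - 82.55) / 4.2511 = -5.25 / 4.2511 = -1.235
p-value = 0.2250

Since p-value > α = 0.01, we fail to reject H₀.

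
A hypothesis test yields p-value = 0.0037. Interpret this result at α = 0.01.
Since p = 0.0037 < α = 0.01, reject H₀.
There is sufficient evidence to reject the null hypothesis; the result is statistically significant at the 0.01 level.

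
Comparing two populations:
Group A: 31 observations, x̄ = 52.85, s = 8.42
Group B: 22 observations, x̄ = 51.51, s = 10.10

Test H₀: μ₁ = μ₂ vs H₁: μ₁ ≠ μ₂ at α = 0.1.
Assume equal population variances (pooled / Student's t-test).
Student's two-sample t-test (equal variances):
H₀: μ₁ = μ₂
H₁: μ₁ ≠ μ₂
df = n₁ + n₂ - 2 = 51
Pooled variance s_p² = [(n₁-1)s₁² + (n₂-1)s₂²] / (n₁ + n₂ - 2) = [(30)(8.42²) + (21)(10.10²)] / 51 = 83.7079
SE = √(s_p²(1/n₁ + 1/n₂)) = √(83.7079 × (1/31 + 1/22)) = 2.5505
t = (x̄₁ - x̄₂) / SE = (52.85 - 51.51) / 2.5505 = 1.34 / 2.5505 = 0.525
p-value = 0.6016

Since p-value > α = 0.1, we fail to reject H₀.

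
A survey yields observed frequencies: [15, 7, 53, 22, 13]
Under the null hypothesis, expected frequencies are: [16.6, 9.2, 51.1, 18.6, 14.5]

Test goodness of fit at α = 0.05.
Chi-square goodness of fit test:
H₀: observed counts match expected distribution
H₁: observed counts differ from expected distribution
df = k - 1 = 4
χ² = Σ(O - E)²/E
   = (15 - 16.6)²/16.6 + (7 - 9.2)²/9.2 + (53 - 51.1)²/51.1 + (22 - 18.6)²/18.6 + (13 - 14.5)²/14.5
   = 0.154 + 0.526 + 0.071 + 0.622 + 0.155
   = 1.53
p-value = 0.8217

Since p-value > α = 0.05, we fail to reject H₀.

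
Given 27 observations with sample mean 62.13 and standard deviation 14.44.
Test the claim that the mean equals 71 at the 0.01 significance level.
One-sample t-test:
H₀: μ = 71
H₁: μ ≠ 71
df = n - 1 = 26
t = (x̄ - μ₀) / (s/√n) = (62.13 - 71) / (14.44/√27) = -3.192
p-value = 0.0037

Since p-value < α = 0.01, we reject H₀.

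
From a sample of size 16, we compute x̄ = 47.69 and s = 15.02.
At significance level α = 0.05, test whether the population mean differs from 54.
One-sample t-test:
H₀: μ = 54
H₁: μ ≠ 54
df = n - 1 = 15
t = (x̄ - μ₀) / (s/√n) = (47.69 - 54) / (15.02/√16) = -1.680
p-value = 0.1136

Since p-value > α = 0.05, we fail to reject H₀.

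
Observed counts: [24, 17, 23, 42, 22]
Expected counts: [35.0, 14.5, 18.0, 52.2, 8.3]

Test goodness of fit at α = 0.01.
Chi-square goodness of fit test:
H₀: observed counts match expected distribution
H₁: observed counts differ from expected distribution
df = k - 1 = 4
χ² = Σ(O - E)²/E
   = (24 - 35.0)²/35.0 + (17 - 14.5)²/14.5 + (23 - 18.0)²/18.0 + (42 - 52.2)²/52.2 + (22 - 8.3)²/8.3
   = 3.457 + 0.431 + 1.389 + 1.993 + 22.613
   = 29.88
p-value < 0.0001

Since p-value < α = 0.01, we reject H₀.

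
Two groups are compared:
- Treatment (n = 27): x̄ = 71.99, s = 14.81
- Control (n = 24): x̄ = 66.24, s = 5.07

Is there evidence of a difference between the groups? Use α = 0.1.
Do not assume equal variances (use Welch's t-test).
Welch's two-sample t-test:
H₀: μ₁ = μ₂
H₁: μ₁ ≠ μ₂
s₁²/n₁ = 14.81²/27 = 8.1236,  s₂²/n₂ = 5.07²/24 = 1.0710
SE = √(s₁²/n₁ + s₂²/n₂) = √(8.1236 + 1.0710) = 3.0323
df (Welch-Satterthwaite) = (s₁²/n₁ + s₂²/n₂)² / [(s₁²/n₁)²/(n₁-1) + (s₂²/n₂)²/(n₂-1)] ≈ 32.67
t = (x̄₁ - x̄₂) / SE = (71.99 - 66.24) / 3.0323 = 5.75 / 3.0323 = 1.896
p-value = 0.0668

Since p-value < α = 0.1, we reject H₀.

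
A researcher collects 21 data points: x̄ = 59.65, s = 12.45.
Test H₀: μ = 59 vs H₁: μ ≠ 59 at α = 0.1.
One-sample t-test:
H₀: μ = 59
H₁: μ ≠ 59
df = n - 1 = 20
t = (x̄ - μ₀) / (s/√n) = (59.65 - 59) / (12.45/√21) = 0.239
p-value = 0.8133

Since p-value > α = 0.1, we fail to reject H₀.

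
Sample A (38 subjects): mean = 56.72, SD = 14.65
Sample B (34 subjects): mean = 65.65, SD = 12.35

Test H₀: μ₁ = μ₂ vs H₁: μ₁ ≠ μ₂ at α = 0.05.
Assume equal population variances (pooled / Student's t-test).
Student's two-sample t-test (equal variances):
H₀: μ₁ = μ₂
H₁: μ₁ ≠ μ₂
df = n₁ + n₂ - 2 = 70
Pooled variance s_p² = [(n₁-1)s₁² + (n₂-1)s₂²] / (n₁ + n₂ - 2) = [(37)(14.65²) + (33)(12.35²)] / 70 = 185.3468
SE = √(s_p²(1/n₁ + 1/n₂)) = √(185.3468 × (1/38 + 1/34)) = 3.2139
t = (x̄₁ - x̄₂) / SE = (56.72 - 65.65) / 3.2139 = -8.93 / 3.2139 = -2.779
p-value = 0.0070

Since p-value < α = 0.05, we reject H₀.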